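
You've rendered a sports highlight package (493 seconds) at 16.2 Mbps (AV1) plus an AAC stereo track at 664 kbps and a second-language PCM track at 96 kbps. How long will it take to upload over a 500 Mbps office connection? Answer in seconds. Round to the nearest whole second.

17 seconds

Audio total: 664 + 96 = 760 kbps = 0.760 Mbps.
Total bitrate: 16.960 Mbps.
File: 16.960 Mbps × 493 s = 8361.3 Mb.
At 500 Mbps: 8361.3 / 500 = 16.7 s ≈ 16.7 seconds.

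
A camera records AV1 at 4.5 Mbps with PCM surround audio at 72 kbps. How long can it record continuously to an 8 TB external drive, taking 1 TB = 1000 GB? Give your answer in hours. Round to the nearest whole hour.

3888 hours

Audio: 72 kbps = 0.072 Mbps.
Total bitrate: 4.5 + 0.072 = 4.572 Mbps.
Capacity: 8 TB = 64,000,000 Mb.
Recording time: 64,000,000 / 4.572 = 13,998,250 s ≈ 3,888 hours.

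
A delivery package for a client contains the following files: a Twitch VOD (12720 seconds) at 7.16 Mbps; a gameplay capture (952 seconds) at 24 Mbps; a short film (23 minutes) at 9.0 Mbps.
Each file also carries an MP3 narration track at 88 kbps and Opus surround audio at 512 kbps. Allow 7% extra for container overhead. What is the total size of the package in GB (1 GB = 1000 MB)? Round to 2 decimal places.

Audio total: 88 + 512 = 600 kbps = 0.600 Mbps.
Twitch VOD: 7.760 Mbps × 12720 s × 1.07 = 105616.7 Mb
gameplay capture: 24.600 Mbps × 952 s × 1.07 = 25058.5 Mb
short film: 9.600 Mbps × 1380 s × 1.07 = 14175.4 Mb
Total: 144850.6 Mb = 18106.3 MB.
= 18.11 GB.

18.11 GB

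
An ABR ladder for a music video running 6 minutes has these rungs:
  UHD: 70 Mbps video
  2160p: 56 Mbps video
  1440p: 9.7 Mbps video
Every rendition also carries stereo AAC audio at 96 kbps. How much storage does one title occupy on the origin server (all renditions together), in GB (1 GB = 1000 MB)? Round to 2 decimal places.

6.12 GB

6 min = 360 s
Audio: 96 kbps = 0.096 Mbps.
Sum of rendition bitrates: (70+0.096) + (56+0.096) + (9.7+0.096) = 135.988 Mbps.
× 360 s = 48,956 Mb = 6,119 MB = 6.119 GB.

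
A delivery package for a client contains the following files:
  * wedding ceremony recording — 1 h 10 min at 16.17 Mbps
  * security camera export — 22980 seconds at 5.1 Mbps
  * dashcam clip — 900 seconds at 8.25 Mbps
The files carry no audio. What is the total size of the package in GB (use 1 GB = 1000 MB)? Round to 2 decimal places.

24.07 GB

wedding ceremony recording: 16.170 Mbps × 4200 s = 67914.0 Mb
security camera export: 5.100 Mbps × 22980 s = 117198.0 Mb
dashcam clip: 8.250 Mbps × 900 s = 7425.0 Mb
Total: 192537.0 Mb = 24067.1 MB.
= 24.07 GB.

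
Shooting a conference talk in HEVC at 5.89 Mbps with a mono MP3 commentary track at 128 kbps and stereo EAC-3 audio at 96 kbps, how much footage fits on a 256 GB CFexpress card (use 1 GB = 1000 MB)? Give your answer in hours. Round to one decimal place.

93.0 hours

Audio total: 128 + 96 = 224 kbps = 0.224 Mbps.
Total bitrate: 5.89 + 0.224 = 6.114 Mbps.
Capacity: 256 GB = 2,048,000 Mb.
Recording time: 2,048,000 / 6.114 = 334,969 s ≈ 93.0 hours.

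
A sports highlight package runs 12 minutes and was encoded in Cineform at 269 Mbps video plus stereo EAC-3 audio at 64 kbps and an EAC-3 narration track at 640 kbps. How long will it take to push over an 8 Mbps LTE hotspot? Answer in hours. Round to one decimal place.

6.7 hours

12 min = 720 s
Audio total: 64 + 640 = 704 kbps = 0.704 Mbps.
Total bitrate: 269.704 Mbps.
File: 269.704 Mbps × 720 s = 194186.9 Mb.
At 8 Mbps: 194186.9 / 8 = 24273.4 s ≈ 6.74 hours.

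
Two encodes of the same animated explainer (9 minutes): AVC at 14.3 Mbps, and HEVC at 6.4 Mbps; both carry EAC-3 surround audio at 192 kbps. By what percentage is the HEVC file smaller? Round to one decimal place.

54.5%

9 min = 540 s
Audio: 192 kbps = 0.192 Mbps.
AVC: 14.492 Mbps × 540 s = 7825.7 Mb = 0.978 GB.
HEVC: 6.592 Mbps × 540 s = 3559.7 Mb = 0.445 GB.
Reduction: (1 − 0.445/0.978) × 100 = 54.51%.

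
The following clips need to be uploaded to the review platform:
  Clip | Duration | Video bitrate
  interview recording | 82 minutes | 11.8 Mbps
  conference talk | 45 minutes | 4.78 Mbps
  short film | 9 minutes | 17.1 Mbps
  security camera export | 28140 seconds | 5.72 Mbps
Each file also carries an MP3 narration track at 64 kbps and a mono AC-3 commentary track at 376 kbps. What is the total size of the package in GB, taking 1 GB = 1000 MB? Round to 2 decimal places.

32.14 GB

Audio total: 64 + 376 = 440 kbps = 0.440 Mbps.
interview recording: 12.240 Mbps × 4920 s = 60220.8 Mb
conference talk: 5.220 Mbps × 2700 s = 14094.0 Mb
short film: 17.540 Mbps × 540 s = 9471.6 Mb
security camera export: 6.160 Mbps × 28140 s = 173342.4 Mb
Total: 257128.8 Mb = 32141.1 MB.
= 32.14 GB.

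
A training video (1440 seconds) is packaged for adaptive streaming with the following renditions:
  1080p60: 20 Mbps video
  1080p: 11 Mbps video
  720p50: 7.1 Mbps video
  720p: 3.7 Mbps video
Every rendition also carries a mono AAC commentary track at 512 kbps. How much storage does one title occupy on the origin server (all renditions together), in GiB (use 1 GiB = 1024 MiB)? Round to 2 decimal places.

Audio: 512 kbps = 0.512 Mbps.
Sum of rendition bitrates: (20+0.512) + (11+0.512) + (7.1+0.512) + (3.7+0.512) = 43.848 Mbps.
× 1440 s = 63,141 Mb = 7,893 MB = 7.351 GiB.

7.35 GiB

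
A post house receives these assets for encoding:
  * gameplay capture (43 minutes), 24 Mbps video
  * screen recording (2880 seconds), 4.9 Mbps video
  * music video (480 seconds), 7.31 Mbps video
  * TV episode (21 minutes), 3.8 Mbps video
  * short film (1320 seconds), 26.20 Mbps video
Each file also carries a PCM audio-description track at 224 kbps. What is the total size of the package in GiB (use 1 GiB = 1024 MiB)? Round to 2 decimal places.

Audio: 224 kbps = 0.224 Mbps.
gameplay capture: 24.224 Mbps × 2580 s = 62497.9 Mb
screen recording: 5.124 Mbps × 2880 s = 14757.1 Mb
music video: 7.534 Mbps × 480 s = 3616.3 Mb
TV episode: 4.024 Mbps × 1260 s = 5070.2 Mb
short film: 26.424 Mbps × 1320 s = 34879.7 Mb
Total: 120821.3 Mb = 15102.7 MB.
= 14.07 GiB.

14.07 GiB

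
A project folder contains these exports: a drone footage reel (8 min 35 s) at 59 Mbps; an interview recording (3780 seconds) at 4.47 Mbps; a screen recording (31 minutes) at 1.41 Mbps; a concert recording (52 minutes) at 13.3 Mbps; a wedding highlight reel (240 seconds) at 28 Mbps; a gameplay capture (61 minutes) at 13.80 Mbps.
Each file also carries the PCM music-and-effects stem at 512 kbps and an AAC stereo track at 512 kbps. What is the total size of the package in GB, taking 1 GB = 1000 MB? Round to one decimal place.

Audio total: 512 + 512 = 1024 kbps = 1.024 Mbps.
drone footage reel: 60.024 Mbps × 515 s = 30912.4 Mb
interview recording: 5.494 Mbps × 3780 s = 20767.3 Mb
screen recording: 2.434 Mbps × 1860 s = 4527.2 Mb
concert recording: 14.324 Mbps × 3120 s = 44690.9 Mb
wedding highlight reel: 29.024 Mbps × 240 s = 6965.8 Mb
gameplay capture: 14.824 Mbps × 3660 s = 54255.8 Mb
Total: 162119.4 Mb = 20264.9 MB.
= 20.26 GB.

20.3 GB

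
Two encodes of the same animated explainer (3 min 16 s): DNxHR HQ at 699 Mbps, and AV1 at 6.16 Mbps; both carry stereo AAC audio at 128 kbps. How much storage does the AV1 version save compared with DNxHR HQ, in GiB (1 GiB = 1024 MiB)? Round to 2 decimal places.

3 min 16 s = 196 s
Audio: 128 kbps = 0.128 Mbps.
DNxHR HQ: 699.128 Mbps × 196 s = 137029.1 Mb = 15.952 GiB.
AV1: 6.288 Mbps × 196 s = 1232.4 Mb = 0.143 GiB.
Saving: 15.952 − 0.143 = 15.809 GiB.

15.81 GiB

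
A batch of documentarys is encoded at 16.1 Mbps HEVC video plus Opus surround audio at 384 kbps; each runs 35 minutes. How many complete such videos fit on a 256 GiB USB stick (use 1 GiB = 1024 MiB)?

35 min = 2100 s
Audio: 384 kbps = 0.384 Mbps.
Total bitrate: 16.484 Mbps.
Per item: 16.484 Mbps × 2100 s = 34,616 Mb = 4,327 MB.
Capacity: 256 GiB = 2,199,023 Mb; 63.53 items → 63 complete.

63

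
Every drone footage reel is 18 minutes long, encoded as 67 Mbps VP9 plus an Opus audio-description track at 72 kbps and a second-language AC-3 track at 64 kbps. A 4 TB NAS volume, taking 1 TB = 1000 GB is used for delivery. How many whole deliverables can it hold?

441

18 min = 1080 s
Audio total: 72 + 64 = 136 kbps = 0.136 Mbps.
Total bitrate: 67.136 Mbps.
Per item: 67.136 Mbps × 1080 s = 72,507 Mb = 9,063 MB.
Capacity: 4 TB = 32,000,000 Mb; 441.34 items → 441 complete.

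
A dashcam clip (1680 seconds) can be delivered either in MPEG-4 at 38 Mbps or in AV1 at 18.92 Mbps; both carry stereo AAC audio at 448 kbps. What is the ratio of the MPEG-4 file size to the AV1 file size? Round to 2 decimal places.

1.99

Audio: 448 kbps = 0.448 Mbps.
MPEG-4: 38.448 Mbps × 1680 s = 64592.6 Mb = 7.520 GiB.
AV1: 19.368 Mbps × 1680 s = 32538.2 Mb = 3.788 GiB.
Ratio: 7.520 / 3.788 = 1.985.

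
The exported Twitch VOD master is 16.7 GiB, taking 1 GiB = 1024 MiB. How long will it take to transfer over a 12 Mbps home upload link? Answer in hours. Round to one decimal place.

File: 16.7 GiB = 143451.9 Mb.
At 12 Mbps: 143451.9 / 12 = 11954.3 s ≈ 3.32 hours.

3.3 hours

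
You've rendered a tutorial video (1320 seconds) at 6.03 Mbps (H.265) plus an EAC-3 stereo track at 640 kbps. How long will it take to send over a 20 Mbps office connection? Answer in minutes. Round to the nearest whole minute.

Audio: 640 kbps = 0.640 Mbps.
Total bitrate: 6.670 Mbps.
File: 6.670 Mbps × 1320 s = 8804.4 Mb.
At 20 Mbps: 8804.4 / 20 = 440.2 s ≈ 7.34 minutes.

7 minutes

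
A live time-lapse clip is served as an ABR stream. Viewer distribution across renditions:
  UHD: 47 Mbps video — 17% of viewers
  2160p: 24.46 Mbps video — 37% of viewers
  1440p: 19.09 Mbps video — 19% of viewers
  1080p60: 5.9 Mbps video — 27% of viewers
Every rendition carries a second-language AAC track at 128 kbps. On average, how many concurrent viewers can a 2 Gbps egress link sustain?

Audio: 128 kbps = 0.128 Mbps.
Average per-viewer bitrate: 0.17×47.128 + 0.37×24.588 + 0.19×19.218 + 0.27×6.028 = 22.388 Mbps.
2 Gbps = 2,000 Mbps; 2,000 / 22.388 = 89.33 → 89.

89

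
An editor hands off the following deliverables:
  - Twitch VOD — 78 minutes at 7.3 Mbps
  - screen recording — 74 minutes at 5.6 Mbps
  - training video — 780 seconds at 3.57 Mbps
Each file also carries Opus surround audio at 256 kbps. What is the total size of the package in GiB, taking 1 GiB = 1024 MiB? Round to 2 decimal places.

Audio: 256 kbps = 0.256 Mbps.
Twitch VOD: 7.556 Mbps × 4680 s = 35362.1 Mb
screen recording: 5.856 Mbps × 4440 s = 26000.6 Mb
training video: 3.826 Mbps × 780 s = 2984.3 Mb
Total: 64347.0 Mb = 8043.4 MB.
= 7.491 GiB.

7.49 GiB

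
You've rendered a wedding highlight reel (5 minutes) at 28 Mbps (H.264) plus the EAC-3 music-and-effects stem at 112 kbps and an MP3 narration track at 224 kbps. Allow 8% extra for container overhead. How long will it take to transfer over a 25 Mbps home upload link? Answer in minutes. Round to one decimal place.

6.1 minutes

5 min = 300 s
Audio total: 112 + 224 = 336 kbps = 0.336 Mbps.
Total bitrate: 28.336 Mbps.
File: 28.336 Mbps × 300 s = 8500.8 Mb.
With 8% container overhead: ×1.08. → 9180.9 Mb.
At 25 Mbps: 9180.9 / 25 = 367.2 s ≈ 6.12 minutes.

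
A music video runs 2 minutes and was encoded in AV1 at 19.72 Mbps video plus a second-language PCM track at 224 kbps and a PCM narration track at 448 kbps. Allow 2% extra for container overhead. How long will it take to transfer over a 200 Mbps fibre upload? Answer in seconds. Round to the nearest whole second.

12 seconds

2 min = 120 s
Audio total: 224 + 448 = 672 kbps = 0.672 Mbps.
Total bitrate: 20.392 Mbps.
File: 20.392 Mbps × 120 s = 2447.0 Mb.
With 2% container overhead: ×1.02. → 2496.0 Mb.
At 200 Mbps: 2496.0 / 200 = 12.5 s ≈ 12.5 seconds.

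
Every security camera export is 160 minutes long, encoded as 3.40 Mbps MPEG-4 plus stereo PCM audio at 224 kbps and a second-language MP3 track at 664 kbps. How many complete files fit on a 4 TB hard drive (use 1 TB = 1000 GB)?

777

160 min = 9600 s
Audio total: 224 + 664 = 888 kbps = 0.888 Mbps.
Total bitrate: 4.288 Mbps.
Per item: 4.288 Mbps × 9600 s = 41,165 Mb = 5,146 MB.
Capacity: 4 TB = 32,000,000 Mb; 777.36 items → 777 complete.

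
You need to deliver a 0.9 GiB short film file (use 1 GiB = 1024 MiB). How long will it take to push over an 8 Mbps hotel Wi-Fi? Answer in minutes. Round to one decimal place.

File: 0.9 GiB = 7730.9 Mb.
At 8 Mbps: 7730.9 / 8 = 966.4 s ≈ 16.1 minutes.

16.1 minutes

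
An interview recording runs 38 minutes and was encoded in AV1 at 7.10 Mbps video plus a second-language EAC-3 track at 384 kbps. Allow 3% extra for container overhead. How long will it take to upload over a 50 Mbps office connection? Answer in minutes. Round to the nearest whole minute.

6 minutes

38 min = 2280 s
Audio: 384 kbps = 0.384 Mbps.
Total bitrate: 7.484 Mbps.
File: 7.484 Mbps × 2280 s = 17063.5 Mb.
With 3% container overhead: ×1.03. → 17575.4 Mb.
At 50 Mbps: 17575.4 / 50 = 351.5 s ≈ 5.86 minutes.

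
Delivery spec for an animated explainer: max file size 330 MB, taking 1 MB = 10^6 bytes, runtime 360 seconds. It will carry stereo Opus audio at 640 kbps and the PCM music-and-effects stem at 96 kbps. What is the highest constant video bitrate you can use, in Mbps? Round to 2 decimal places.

6.60 Mbps

Budget: 330 MB = 2640.0 Mb.
Total bitrate budget: 2640.0 Mb / 360 s = 7.333 Mbps.
Audio total: 640 + 96 = 736 kbps = 0.736 Mbps.
Video: 7.333 − 0.736 = 6.597 Mbps.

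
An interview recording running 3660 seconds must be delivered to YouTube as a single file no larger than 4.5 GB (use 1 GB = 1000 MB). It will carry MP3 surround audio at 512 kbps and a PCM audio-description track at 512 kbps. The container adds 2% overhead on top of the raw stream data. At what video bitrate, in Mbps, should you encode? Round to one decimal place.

8.6 Mbps

Budget: 4.5 GB = 36000.0 Mb.
Stream payload after overhead: 36000.0 / 1.02 = 35294.1 Mb.
Total bitrate budget: 35294.1 Mb / 3660 s = 9.643 Mbps.
Audio total: 512 + 512 = 1024 kbps = 1.024 Mbps.
Video: 9.643 − 1.024 = 8.619 Mbps.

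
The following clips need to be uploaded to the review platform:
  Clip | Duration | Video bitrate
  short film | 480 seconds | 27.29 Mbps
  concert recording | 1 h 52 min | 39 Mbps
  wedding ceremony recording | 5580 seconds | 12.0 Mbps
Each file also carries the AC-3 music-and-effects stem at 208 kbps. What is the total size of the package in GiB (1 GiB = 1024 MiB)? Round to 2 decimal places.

Audio: 208 kbps = 0.208 Mbps.
short film: 27.498 Mbps × 480 s = 13199.0 Mb
concert recording: 39.208 Mbps × 6720 s = 263477.8 Mb
wedding ceremony recording: 12.208 Mbps × 5580 s = 68120.6 Mb
Total: 344797.4 Mb = 43099.7 MB.
= 40.14 GiB.

40.14 GiB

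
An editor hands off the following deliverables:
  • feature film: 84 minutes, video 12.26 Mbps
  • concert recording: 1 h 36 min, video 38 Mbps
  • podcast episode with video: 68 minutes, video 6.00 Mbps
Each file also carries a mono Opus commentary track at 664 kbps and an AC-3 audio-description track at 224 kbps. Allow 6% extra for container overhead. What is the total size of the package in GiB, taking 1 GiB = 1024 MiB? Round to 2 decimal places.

Audio total: 664 + 224 = 888 kbps = 0.888 Mbps.
feature film: 13.148 Mbps × 5040 s × 1.06 = 70241.9 Mb
concert recording: 38.888 Mbps × 5760 s × 1.06 = 237434.6 Mb
podcast episode with video: 6.888 Mbps × 4080 s × 1.06 = 29789.2 Mb
Total: 337465.7 Mb = 42183.2 MB.
= 39.29 GiB.

39.29 GiB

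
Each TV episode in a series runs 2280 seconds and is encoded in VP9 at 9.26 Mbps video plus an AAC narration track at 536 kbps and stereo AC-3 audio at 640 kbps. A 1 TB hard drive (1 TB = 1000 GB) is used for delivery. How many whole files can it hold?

Audio total: 536 + 640 = 1176 kbps = 1.176 Mbps.
Total bitrate: 10.436 Mbps.
Per item: 10.436 Mbps × 2280 s = 23,794 Mb = 2,974 MB.
Capacity: 1 TB = 8,000,000 Mb; 336.22 items → 336 complete.

336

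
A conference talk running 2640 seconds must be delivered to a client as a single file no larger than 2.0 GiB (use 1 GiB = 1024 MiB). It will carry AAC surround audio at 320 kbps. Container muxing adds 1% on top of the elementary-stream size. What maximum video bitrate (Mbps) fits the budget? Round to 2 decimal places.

Budget: 2.0 GiB = 17179.9 Mb.
Stream payload after overhead: 17179.9 / 1.01 = 17009.8 Mb.
Total bitrate budget: 17009.8 Mb / 2640 s = 6.443 Mbps.
Audio: 320 kbps = 0.320 Mbps.
Video: 6.443 − 0.320 = 6.123 Mbps.

6.12 Mbps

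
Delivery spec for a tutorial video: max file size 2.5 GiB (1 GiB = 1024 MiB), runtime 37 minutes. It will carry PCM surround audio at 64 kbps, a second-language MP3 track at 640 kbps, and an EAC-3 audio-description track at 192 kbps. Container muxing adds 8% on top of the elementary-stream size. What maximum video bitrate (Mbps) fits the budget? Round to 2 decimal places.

Budget: 2.5 GiB = 21474.8 Mb.
Stream payload after overhead: 21474.8 / 1.08 = 19884.1 Mb.
37 min = 2220 s
Total bitrate budget: 19884.1 Mb / 2220 s = 8.957 Mbps.
Audio total: 64 + 640 + 192 = 896 kbps = 0.896 Mbps.
Video: 8.957 − 0.896 = 8.061 Mbps.

8.06 Mbps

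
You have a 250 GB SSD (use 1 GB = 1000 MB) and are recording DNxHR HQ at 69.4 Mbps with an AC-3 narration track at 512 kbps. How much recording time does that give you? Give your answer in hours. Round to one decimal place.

7.9 hours

Audio: 512 kbps = 0.512 Mbps.
Total bitrate: 69.4 + 0.512 = 69.912 Mbps.
Capacity: 250 GB = 2,000,000 Mb.
Recording time: 2,000,000 / 69.912 = 28,607 s ≈ 7.95 hours.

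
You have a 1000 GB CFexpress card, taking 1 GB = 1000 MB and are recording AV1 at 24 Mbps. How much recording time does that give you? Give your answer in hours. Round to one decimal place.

92.6 hours

Capacity: 1000 GB = 8,000,000 Mb.
Recording time: 8,000,000 / 24.000 = 333,333 s ≈ 92.6 hours.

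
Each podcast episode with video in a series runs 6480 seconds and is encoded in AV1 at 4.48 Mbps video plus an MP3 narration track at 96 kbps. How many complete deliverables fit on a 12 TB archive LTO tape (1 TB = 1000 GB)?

3237

Audio: 96 kbps = 0.096 Mbps.
Total bitrate: 4.576 Mbps.
Per item: 4.576 Mbps × 6480 s = 29,652 Mb = 3,707 MB.
Capacity: 12 TB = 96,000,000 Mb; 3237.50 items → 3237 complete.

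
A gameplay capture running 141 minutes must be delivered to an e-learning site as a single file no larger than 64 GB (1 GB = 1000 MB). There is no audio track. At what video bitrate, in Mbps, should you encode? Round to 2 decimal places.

60.52 Mbps

Budget: 64 GB = 512000.0 Mb.
141 min = 8460 s
Total bitrate budget: 512000.0 Mb / 8460 s = 60.520 Mbps.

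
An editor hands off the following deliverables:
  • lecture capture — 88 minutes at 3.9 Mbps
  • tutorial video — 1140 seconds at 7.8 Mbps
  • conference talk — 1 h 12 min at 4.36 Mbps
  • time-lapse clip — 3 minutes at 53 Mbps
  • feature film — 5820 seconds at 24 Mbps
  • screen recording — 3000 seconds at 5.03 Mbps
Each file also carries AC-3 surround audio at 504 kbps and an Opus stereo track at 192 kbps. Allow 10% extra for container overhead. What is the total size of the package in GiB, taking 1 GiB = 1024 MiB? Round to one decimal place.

29.0 GiB

Audio total: 504 + 192 = 696 kbps = 0.696 Mbps.
lecture capture: 4.596 Mbps × 5280 s × 1.10 = 26693.6 Mb
tutorial video: 8.496 Mbps × 1140 s × 1.10 = 10654.0 Mb
conference talk: 5.056 Mbps × 4320 s × 1.10 = 24026.1 Mb
time-lapse clip: 53.696 Mbps × 180 s × 1.10 = 10631.8 Mb
feature film: 24.696 Mbps × 5820 s × 1.10 = 158103.8 Mb
screen recording: 5.726 Mbps × 3000 s × 1.10 = 18895.8 Mb
Total: 249005.1 Mb = 31125.6 MB.
= 28.99 GiB.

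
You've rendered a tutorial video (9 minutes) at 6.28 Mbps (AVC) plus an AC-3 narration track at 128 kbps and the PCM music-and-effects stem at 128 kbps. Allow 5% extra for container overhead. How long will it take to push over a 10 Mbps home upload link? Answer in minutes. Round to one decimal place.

9 min = 540 s
Audio total: 128 + 128 = 256 kbps = 0.256 Mbps.
Total bitrate: 6.536 Mbps.
File: 6.536 Mbps × 540 s = 3529.4 Mb.
With 5% container overhead: ×1.05. → 3705.9 Mb.
At 10 Mbps: 3705.9 / 10 = 370.6 s ≈ 6.18 minutes.

6.2 minutes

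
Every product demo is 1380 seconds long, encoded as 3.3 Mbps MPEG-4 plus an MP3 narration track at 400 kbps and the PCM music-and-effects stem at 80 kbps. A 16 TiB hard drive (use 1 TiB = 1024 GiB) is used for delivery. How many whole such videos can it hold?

26979

Audio total: 400 + 80 = 480 kbps = 0.480 Mbps.
Total bitrate: 3.780 Mbps.
Per item: 3.780 Mbps × 1380 s = 5,216 Mb = 652.0 MB.
Capacity: 16 TiB = 140,737,488 Mb; 26979.81 items → 26979 complete.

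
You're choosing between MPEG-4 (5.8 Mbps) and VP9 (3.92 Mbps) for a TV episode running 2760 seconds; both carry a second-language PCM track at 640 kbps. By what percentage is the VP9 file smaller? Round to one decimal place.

29.2%

Audio: 640 kbps = 0.640 Mbps.
MPEG-4: 6.440 Mbps × 2760 s = 17774.4 Mb = 2.222 GB.
VP9: 4.560 Mbps × 2760 s = 12585.6 Mb = 1.573 GB.
Reduction: (1 − 1.573/2.222) × 100 = 29.19%.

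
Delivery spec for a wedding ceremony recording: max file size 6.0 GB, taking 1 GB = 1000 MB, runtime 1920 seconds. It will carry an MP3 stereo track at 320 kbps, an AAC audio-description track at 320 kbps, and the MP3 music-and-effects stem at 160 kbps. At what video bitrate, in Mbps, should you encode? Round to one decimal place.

Budget: 6.0 GB = 48000.0 Mb.
Total bitrate budget: 48000.0 Mb / 1920 s = 25.000 Mbps.
Audio total: 320 + 320 + 160 = 800 kbps = 0.800 Mbps.
Video: 25.000 − 0.800 = 24.200 Mbps.

24.2 Mbps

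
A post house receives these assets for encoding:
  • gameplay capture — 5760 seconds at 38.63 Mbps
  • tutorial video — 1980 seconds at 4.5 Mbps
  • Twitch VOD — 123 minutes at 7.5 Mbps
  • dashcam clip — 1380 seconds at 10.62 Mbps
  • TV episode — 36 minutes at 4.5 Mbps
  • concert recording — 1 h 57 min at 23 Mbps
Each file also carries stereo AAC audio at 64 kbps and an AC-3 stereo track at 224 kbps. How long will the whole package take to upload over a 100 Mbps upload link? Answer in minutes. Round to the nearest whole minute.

80 minutes

Audio total: 64 + 224 = 288 kbps = 0.288 Mbps.
gameplay capture: 38.918 Mbps × 5760 s = 224167.7 Mb
tutorial video: 4.788 Mbps × 1980 s = 9480.2 Mb
Twitch VOD: 7.788 Mbps × 7380 s = 57475.4 Mb
dashcam clip: 10.908 Mbps × 1380 s = 15053.0 Mb
TV episode: 4.788 Mbps × 2160 s = 10342.1 Mb
concert recording: 23.288 Mbps × 7020 s = 163481.8 Mb
Total: 480000.2 Mb = 60000.0 MB.
At 100 Mbps: 480000.2 / 100 = 4800 s ≈ 80 minutes.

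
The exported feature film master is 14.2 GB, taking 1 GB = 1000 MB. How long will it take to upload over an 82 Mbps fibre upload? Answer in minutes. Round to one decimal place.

File: 14.2 GB = 113600.0 Mb.
At 82 Mbps: 113600.0 / 82 = 1385.4 s ≈ 23.1 minutes.

23.1 minutes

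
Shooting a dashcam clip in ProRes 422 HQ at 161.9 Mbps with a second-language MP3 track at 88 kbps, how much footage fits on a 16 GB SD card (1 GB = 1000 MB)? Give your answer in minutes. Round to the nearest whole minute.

Audio: 88 kbps = 0.088 Mbps.
Total bitrate: 161.9 + 0.088 = 161.988 Mbps.
Capacity: 16 GB = 128,000 Mb.
Recording time: 128,000 / 161.988 = 790.2 s ≈ 13.2 minutes.

13 minutes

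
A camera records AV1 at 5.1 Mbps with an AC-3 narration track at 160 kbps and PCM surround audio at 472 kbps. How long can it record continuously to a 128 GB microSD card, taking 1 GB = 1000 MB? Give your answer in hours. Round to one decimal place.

Audio total: 160 + 472 = 632 kbps = 0.632 Mbps.
Total bitrate: 5.1 + 0.632 = 5.732 Mbps.
Capacity: 128 GB = 1,024,000 Mb.
Recording time: 1,024,000 / 5.732 = 178,646 s ≈ 49.6 hours.

49.6 hours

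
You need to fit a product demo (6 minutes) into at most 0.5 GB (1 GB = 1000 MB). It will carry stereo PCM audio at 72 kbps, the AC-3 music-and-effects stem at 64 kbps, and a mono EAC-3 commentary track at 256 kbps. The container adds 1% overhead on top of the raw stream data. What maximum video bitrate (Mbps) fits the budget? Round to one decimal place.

Budget: 0.5 GB = 4000.0 Mb.
Stream payload after overhead: 4000.0 / 1.01 = 3960.4 Mb.
6 min = 360 s
Total bitrate budget: 3960.4 Mb / 360 s = 11.001 Mbps.
Audio total: 72 + 64 + 256 = 392 kbps = 0.392 Mbps.
Video: 11.001 − 0.392 = 10.609 Mbps.

10.6 Mbps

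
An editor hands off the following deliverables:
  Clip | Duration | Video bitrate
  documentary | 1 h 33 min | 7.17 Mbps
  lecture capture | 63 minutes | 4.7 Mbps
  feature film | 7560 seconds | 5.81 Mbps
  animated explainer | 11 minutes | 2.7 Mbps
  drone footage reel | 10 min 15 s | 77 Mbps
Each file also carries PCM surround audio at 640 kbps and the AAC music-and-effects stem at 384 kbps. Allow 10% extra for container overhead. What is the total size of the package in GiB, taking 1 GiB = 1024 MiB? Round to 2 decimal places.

Audio total: 640 + 384 = 1024 kbps = 1.024 Mbps.
documentary: 8.194 Mbps × 5580 s × 1.10 = 50294.8 Mb
lecture capture: 5.724 Mbps × 3780 s × 1.10 = 23800.4 Mb
feature film: 6.834 Mbps × 7560 s × 1.10 = 56831.5 Mb
animated explainer: 3.724 Mbps × 660 s × 1.10 = 2703.6 Mb
drone footage reel: 78.024 Mbps × 615 s × 1.10 = 52783.2 Mb
Total: 186413.6 Mb = 23301.7 MB.
= 21.70 GiB.

21.70 GiB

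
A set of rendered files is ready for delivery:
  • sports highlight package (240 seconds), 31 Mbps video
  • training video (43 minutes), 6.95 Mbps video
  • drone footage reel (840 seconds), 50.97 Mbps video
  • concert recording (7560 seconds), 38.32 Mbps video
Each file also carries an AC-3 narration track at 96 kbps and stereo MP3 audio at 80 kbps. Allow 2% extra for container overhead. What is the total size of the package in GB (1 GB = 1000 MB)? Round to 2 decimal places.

Audio total: 96 + 80 = 176 kbps = 0.176 Mbps.
sports highlight package: 31.176 Mbps × 240 s × 1.02 = 7631.9 Mb
training video: 7.126 Mbps × 2580 s × 1.02 = 18752.8 Mb
drone footage reel: 51.146 Mbps × 840 s × 1.02 = 43821.9 Mb
concert recording: 38.496 Mbps × 7560 s × 1.02 = 296850.4 Mb
Total: 367056.9 Mb = 45882.1 MB.
= 45.88 GB.

45.88 GB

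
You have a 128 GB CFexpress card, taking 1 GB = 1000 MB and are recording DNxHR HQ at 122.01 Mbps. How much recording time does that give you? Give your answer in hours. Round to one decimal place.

2.3 hours

Capacity: 128 GB = 1,024,000 Mb.
Recording time: 1,024,000 / 122.010 = 8,393 s ≈ 2.33 hours.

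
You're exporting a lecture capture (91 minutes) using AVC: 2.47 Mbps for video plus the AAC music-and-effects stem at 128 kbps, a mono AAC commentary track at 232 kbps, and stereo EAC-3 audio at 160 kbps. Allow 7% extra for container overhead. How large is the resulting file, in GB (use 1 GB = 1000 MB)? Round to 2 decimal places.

2.18 GB

91 min = 5460 s
Audio total: 128 + 232 + 160 = 520 kbps = 0.520 Mbps.
Total bitrate: 2.47 + 0.520 = 2.990 Mbps.
Stream data: 2.990 Mbps × 5460 s = 16325.4 Mb.
With 7% container overhead: ×1.07.
17,468 Mb ÷ 8 = 2,184 MB → 2.184 GB.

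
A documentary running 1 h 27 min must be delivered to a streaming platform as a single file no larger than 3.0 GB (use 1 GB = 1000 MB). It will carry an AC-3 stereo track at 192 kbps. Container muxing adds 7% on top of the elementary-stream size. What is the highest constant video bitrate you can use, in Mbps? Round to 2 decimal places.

Budget: 3.0 GB = 24000.0 Mb.
Stream payload after overhead: 24000.0 / 1.07 = 22429.9 Mb.
1 h 27 min = 87 min = 5220 s
Total bitrate budget: 22429.9 Mb / 5220 s = 4.297 Mbps.
Audio: 192 kbps = 0.192 Mbps.
Video: 4.297 − 0.192 = 4.105 Mbps.

4.10 Mbps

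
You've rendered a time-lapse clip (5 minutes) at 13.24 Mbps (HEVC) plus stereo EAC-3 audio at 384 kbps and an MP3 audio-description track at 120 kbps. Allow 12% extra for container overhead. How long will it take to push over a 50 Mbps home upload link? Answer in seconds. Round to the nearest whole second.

5 min = 300 s
Audio total: 384 + 120 = 504 kbps = 0.504 Mbps.
Total bitrate: 13.744 Mbps.
File: 13.744 Mbps × 300 s = 4123.2 Mb.
With 12% container overhead: ×1.12. → 4618.0 Mb.
At 50 Mbps: 4618.0 / 50 = 92.4 s ≈ 92.4 seconds.

92 seconds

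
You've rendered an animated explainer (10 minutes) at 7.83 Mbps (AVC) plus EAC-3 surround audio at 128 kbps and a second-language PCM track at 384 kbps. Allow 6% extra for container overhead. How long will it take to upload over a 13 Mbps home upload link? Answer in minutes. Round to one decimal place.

10 min = 600 s
Audio total: 128 + 384 = 512 kbps = 0.512 Mbps.
Total bitrate: 8.342 Mbps.
File: 8.342 Mbps × 600 s = 5005.2 Mb.
With 6% container overhead: ×1.06. → 5305.5 Mb.
At 13 Mbps: 5305.5 / 13 = 408.1 s ≈ 6.8 minutes.

6.8 minutes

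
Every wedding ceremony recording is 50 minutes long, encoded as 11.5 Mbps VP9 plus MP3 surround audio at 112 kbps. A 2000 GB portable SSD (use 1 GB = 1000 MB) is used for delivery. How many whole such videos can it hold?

459

50 min = 3000 s
Audio: 112 kbps = 0.112 Mbps.
Total bitrate: 11.612 Mbps.
Per item: 11.612 Mbps × 3000 s = 34,836 Mb = 4,354 MB.
Capacity: 2000 GB = 16,000,000 Mb; 459.29 items → 459 complete.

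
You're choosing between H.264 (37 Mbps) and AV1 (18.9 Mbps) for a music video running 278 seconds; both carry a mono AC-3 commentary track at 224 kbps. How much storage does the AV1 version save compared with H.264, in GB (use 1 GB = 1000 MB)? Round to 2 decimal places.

Audio: 224 kbps = 0.224 Mbps.
H.264: 37.224 Mbps × 278 s = 10348.3 Mb = 1.294 GB.
AV1: 19.124 Mbps × 278 s = 5316.5 Mb = 0.665 GB.
Saving: 1.294 − 0.665 = 0.629 GB.

0.63 GB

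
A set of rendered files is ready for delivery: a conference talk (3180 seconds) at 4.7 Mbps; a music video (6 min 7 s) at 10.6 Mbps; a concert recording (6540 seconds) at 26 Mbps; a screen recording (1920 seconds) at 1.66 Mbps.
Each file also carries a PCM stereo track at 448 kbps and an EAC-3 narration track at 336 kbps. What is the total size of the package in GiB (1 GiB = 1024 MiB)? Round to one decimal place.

23.5 GiB

Audio total: 448 + 336 = 784 kbps = 0.784 Mbps.
conference talk: 5.484 Mbps × 3180 s = 17439.1 Mb
music video: 11.384 Mbps × 367 s = 4177.9 Mb
concert recording: 26.784 Mbps × 6540 s = 175167.4 Mb
screen recording: 2.444 Mbps × 1920 s = 4692.5 Mb
Total: 201476.9 Mb = 25184.6 MB.
= 23.45 GiB.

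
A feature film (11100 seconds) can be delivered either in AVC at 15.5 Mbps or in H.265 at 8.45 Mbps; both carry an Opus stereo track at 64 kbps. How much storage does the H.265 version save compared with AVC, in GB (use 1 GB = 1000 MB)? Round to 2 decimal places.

Audio: 64 kbps = 0.064 Mbps.
AVC: 15.564 Mbps × 11100 s = 172760.4 Mb = 21.595 GB.
H.265: 8.514 Mbps × 11100 s = 94505.4 Mb = 11.813 GB.
Saving: 21.595 − 11.813 = 9.782 GB.

9.78 GB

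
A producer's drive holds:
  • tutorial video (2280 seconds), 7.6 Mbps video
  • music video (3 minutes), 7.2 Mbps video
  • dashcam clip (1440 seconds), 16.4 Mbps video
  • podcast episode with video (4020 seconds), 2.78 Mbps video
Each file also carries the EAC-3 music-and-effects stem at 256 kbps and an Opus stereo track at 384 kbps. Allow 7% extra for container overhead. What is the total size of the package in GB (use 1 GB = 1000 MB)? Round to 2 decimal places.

7.82 GB

Audio total: 256 + 384 = 640 kbps = 0.640 Mbps.
tutorial video: 8.240 Mbps × 2280 s × 1.07 = 20102.3 Mb
music video: 7.840 Mbps × 180 s × 1.07 = 1510.0 Mb
dashcam clip: 17.040 Mbps × 1440 s × 1.07 = 26255.2 Mb
podcast episode with video: 3.420 Mbps × 4020 s × 1.07 = 14710.8 Mb
Total: 62578.3 Mb = 7822.3 MB.
= 7.822 GB.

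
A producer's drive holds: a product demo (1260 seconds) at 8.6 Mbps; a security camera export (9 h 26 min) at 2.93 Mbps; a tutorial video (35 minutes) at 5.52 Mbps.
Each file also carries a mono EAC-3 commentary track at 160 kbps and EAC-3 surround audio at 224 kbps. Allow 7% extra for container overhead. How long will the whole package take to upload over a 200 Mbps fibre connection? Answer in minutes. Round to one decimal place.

12.1 minutes

Audio total: 160 + 224 = 384 kbps = 0.384 Mbps.
product demo: 8.984 Mbps × 1260 s × 1.07 = 12112.2 Mb
security camera export: 3.314 Mbps × 33960 s × 1.07 = 120421.5 Mb
tutorial video: 5.904 Mbps × 2100 s × 1.07 = 13266.3 Mb
Total: 145800.0 Mb = 18225.0 MB.
At 200 Mbps: 145800.0 / 200 = 729 s ≈ 12.1 minutes.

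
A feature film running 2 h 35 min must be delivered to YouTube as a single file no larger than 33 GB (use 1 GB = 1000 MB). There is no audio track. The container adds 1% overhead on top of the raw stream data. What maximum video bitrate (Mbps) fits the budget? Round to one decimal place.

28.1 Mbps

Budget: 33 GB = 264000.0 Mb.
Stream payload after overhead: 264000.0 / 1.01 = 261386.1 Mb.
2 h 35 min = 155 min = 9300 s
Total bitrate budget: 261386.1 Mb / 9300 s = 28.106 Mbps.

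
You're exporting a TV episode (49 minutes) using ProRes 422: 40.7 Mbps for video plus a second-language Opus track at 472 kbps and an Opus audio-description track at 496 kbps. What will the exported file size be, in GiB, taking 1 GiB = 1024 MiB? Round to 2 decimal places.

49 min = 2940 s
Audio total: 472 + 496 = 968 kbps = 0.968 Mbps.
Total bitrate: 40.7 + 0.968 = 41.668 Mbps.
Stream data: 41.668 Mbps × 2940 s = 122503.9 Mb.
122,504 Mb = 15,312,990,000 bytes ÷ 1,073,741,824 = 14.26 GiB.

14.26 GiB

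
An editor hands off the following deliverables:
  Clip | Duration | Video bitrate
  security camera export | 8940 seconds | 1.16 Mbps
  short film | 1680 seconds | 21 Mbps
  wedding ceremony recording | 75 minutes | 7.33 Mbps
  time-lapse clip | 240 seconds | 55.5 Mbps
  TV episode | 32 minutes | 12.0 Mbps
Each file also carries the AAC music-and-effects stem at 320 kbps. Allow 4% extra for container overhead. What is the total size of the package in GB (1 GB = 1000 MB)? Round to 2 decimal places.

Audio: 320 kbps = 0.320 Mbps.
security camera export: 1.480 Mbps × 8940 s × 1.04 = 13760.4 Mb
short film: 21.320 Mbps × 1680 s × 1.04 = 37250.3 Mb
wedding ceremony recording: 7.650 Mbps × 4500 s × 1.04 = 35802.0 Mb
time-lapse clip: 55.820 Mbps × 240 s × 1.04 = 13932.7 Mb
TV episode: 12.320 Mbps × 1920 s × 1.04 = 24600.6 Mb
Total: 125346.0 Mb = 15668.2 MB.
= 15.67 GB.

15.67 GB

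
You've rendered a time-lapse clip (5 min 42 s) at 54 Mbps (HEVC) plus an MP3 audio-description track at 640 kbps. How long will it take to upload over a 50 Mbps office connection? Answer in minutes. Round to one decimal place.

5 min 42 s = 342 s
Audio: 640 kbps = 0.640 Mbps.
Total bitrate: 54.640 Mbps.
File: 54.640 Mbps × 342 s = 18686.9 Mb.
At 50 Mbps: 18686.9 / 50 = 373.7 s ≈ 6.23 minutes.

6.2 minutes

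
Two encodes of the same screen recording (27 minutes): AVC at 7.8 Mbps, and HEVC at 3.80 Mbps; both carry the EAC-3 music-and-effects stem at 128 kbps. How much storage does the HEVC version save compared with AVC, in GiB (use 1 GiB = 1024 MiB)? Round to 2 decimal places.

0.75 GiB

27 min = 1620 s
Audio: 128 kbps = 0.128 Mbps.
AVC: 7.928 Mbps × 1620 s = 12843.4 Mb = 1.495 GiB.
HEVC: 3.928 Mbps × 1620 s = 6363.4 Mb = 0.741 GiB.
Saving: 1.495 − 0.741 = 0.754 GiB.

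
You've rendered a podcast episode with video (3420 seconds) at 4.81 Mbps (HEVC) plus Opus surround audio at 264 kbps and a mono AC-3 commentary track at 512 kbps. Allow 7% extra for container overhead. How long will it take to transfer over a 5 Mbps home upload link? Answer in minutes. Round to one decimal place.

68.1 minutes

Audio total: 264 + 512 = 776 kbps = 0.776 Mbps.
Total bitrate: 5.586 Mbps.
File: 5.586 Mbps × 3420 s = 19104.1 Mb.
With 7% container overhead: ×1.07. → 20441.4 Mb.
At 5 Mbps: 20441.4 / 5 = 4088.3 s ≈ 68.1 minutes.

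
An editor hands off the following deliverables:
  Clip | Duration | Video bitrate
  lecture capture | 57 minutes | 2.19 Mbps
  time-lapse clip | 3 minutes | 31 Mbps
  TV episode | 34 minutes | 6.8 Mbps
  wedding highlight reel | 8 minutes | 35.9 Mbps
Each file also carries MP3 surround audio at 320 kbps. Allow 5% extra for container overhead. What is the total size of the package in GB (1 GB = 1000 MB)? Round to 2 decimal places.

6.05 GB

Audio: 320 kbps = 0.320 Mbps.
lecture capture: 2.510 Mbps × 3420 s × 1.05 = 9013.4 Mb
time-lapse clip: 31.320 Mbps × 180 s × 1.05 = 5919.5 Mb
TV episode: 7.120 Mbps × 2040 s × 1.05 = 15251.0 Mb
wedding highlight reel: 36.220 Mbps × 480 s × 1.05 = 18254.9 Mb
Total: 48438.8 Mb = 6054.9 MB.
= 6.055 GB.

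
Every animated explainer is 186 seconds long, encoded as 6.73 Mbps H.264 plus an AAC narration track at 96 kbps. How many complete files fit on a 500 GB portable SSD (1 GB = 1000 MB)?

3150

Audio: 96 kbps = 0.096 Mbps.
Total bitrate: 6.826 Mbps.
Per item: 6.826 Mbps × 186 s = 1,270 Mb = 158.7 MB.
Capacity: 500 GB = 4,000,000 Mb; 3150.51 items → 3150 complete.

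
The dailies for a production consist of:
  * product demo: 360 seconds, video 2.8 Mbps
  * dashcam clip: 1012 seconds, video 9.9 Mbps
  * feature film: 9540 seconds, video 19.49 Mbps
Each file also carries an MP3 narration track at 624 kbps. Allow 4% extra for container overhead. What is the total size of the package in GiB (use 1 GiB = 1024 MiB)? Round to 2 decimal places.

24.67 GiB

Audio: 624 kbps = 0.624 Mbps.
product demo: 3.424 Mbps × 360 s × 1.04 = 1281.9 Mb
dashcam clip: 10.524 Mbps × 1012 s × 1.04 = 11076.3 Mb
feature film: 20.114 Mbps × 9540 s × 1.04 = 199563.1 Mb
Total: 211921.3 Mb = 26490.2 MB.
= 24.67 GiB.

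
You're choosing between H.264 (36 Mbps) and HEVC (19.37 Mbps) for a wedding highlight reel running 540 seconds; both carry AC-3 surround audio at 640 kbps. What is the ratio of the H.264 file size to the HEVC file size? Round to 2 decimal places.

Audio: 640 kbps = 0.640 Mbps.
H.264: 36.640 Mbps × 540 s = 19785.6 Mb = 2.473 GB.
HEVC: 20.010 Mbps × 540 s = 10805.4 Mb = 1.351 GB.
Ratio: 2.473 / 1.351 = 1.831.

1.83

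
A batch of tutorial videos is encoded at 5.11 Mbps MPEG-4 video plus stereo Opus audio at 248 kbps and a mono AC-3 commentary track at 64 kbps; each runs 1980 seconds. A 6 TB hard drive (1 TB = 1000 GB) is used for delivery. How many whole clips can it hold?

Audio total: 248 + 64 = 312 kbps = 0.312 Mbps.
Total bitrate: 5.422 Mbps.
Per item: 5.422 Mbps × 1980 s = 10,736 Mb = 1,342 MB.
Capacity: 6 TB = 48,000,000 Mb; 4471.12 items → 4471 complete.

4471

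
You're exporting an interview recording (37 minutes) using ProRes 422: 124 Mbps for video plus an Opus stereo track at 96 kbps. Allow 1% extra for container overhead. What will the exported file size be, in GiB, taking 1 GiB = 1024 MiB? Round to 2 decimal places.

37 min = 2220 s
Audio: 96 kbps = 0.096 Mbps.
Total bitrate: 124 + 0.096 = 124.096 Mbps.
Stream data: 124.096 Mbps × 2220 s = 275493.1 Mb.
With 1% container overhead: ×1.01.
278,248 Mb = 34,781,006,400 bytes ÷ 1,073,741,824 = 32.39 GiB.

32.39 GiB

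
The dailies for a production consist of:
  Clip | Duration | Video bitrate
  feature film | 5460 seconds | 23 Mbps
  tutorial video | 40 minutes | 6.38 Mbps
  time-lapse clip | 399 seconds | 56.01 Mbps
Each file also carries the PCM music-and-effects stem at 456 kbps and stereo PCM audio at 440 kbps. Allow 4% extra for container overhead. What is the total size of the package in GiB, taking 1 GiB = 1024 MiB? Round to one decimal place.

20.7 GiB

Audio total: 456 + 440 = 896 kbps = 0.896 Mbps.
feature film: 23.896 Mbps × 5460 s × 1.04 = 135691.0 Mb
tutorial video: 7.276 Mbps × 2400 s × 1.04 = 18160.9 Mb
time-lapse clip: 56.906 Mbps × 399 s × 1.04 = 23613.7 Mb
Total: 177465.7 Mb = 22183.2 MB.
= 20.66 GiB.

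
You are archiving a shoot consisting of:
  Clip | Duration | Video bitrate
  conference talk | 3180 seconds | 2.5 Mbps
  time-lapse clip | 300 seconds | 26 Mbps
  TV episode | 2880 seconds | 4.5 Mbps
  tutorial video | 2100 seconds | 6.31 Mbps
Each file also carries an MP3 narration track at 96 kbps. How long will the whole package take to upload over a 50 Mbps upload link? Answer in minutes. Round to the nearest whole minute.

14 minutes

Audio: 96 kbps = 0.096 Mbps.
conference talk: 2.596 Mbps × 3180 s = 8255.3 Mb
time-lapse clip: 26.096 Mbps × 300 s = 7828.8 Mb
TV episode: 4.596 Mbps × 2880 s = 13236.5 Mb
tutorial video: 6.406 Mbps × 2100 s = 13452.6 Mb
Total: 42773.2 Mb = 5346.6 MB.
At 50 Mbps: 42773.2 / 50 = 855 s ≈ 14.3 minutes.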